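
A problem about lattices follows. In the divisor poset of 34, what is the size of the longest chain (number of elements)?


A chain is a totally ordered subset; we count the number of elements in a maximum chain.
Compute, for each element x, the size of the longest chain ending at x:
  1: 1
  2: 2
  17: 2
  34: 3
A maximum chain: 1 < 2 < 34
Number of elements in the longest chain: 3


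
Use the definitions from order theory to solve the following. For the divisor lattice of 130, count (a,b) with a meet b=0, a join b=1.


Complement pair (a,b): a meet b = bottom, a join b = top.
Here: gcd(a,b)=1 and lcm(a,b)=130, i.e. a*b=130 with a,b coprime.
Pairs found: (1,130), (2,65), (5,26), (10,13), ... (4 more)
Total ordered pairs: 8


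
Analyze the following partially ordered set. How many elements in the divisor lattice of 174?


Divisors of 174: [1, 2, 3, 6, 29, 58, 87, 174]
Count: 8


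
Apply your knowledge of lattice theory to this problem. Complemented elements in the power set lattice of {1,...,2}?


An element a is complemented if some b has a meet b = bottom, a join b = top.
every subset A has complement S\A, so all elements are complemented.
Complemented elements: {}, {1}, {2}, {1,2}
Count: 4


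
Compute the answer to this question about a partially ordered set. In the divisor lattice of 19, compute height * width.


Height = length of longest chain minus 1; width = size of largest antichain.
A maximum chain: 1 | 19  (height 1).
A maximum antichain: {1}  (width 1).
Product = 1 * 1 = 1


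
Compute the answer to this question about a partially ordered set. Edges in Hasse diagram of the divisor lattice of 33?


A cover relation a -< b holds when a < b with no c strictly between.
Cover relations:
  1 -< 3
  1 -< 11
  3 -< 33
  11 -< 33
Total: 4


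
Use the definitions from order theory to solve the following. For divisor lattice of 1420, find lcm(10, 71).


In a divisor lattice, join = lcm (least common multiple).
Compute lcm iteratively: start with first element, then lcm(current, next).
Elements: [10, 71]
lcm(10,71) = 710
Final lcm = 710


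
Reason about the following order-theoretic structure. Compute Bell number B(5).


B(n) = number of set partitions of an n-element set.
B(n) satisfies the recurrence: B(n+1) = sum_k C(n,k)*B(k).
B(5) = 52


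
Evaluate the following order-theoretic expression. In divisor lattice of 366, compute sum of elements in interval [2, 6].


Interval [2,6] in divisors of 366: [2, 6]
Sum = 8


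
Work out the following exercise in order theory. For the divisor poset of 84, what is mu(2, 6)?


In a divisor lattice, mu(a,b) = mu(b/a) where mu is the classical Mobius function.
b/a = 6/2 = 3
Prime factorization of 3: primes [3]
3 is squarefree with 1 prime factor(s), so mu(3) = (-1)^1 = -1


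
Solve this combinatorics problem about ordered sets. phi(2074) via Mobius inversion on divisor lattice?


phi(n) = n * prod_{p|n} (1 - 1/p).
Prime divisors of 2074: [2, 17, 61]
phi(2074) = 2074 * (1 - 1/2) * (1 - 1/17) * (1 - 1/61)
phi(2074) = 960


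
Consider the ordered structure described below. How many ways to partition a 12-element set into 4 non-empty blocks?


S(n,k) = k*S(n-1,k) + S(n-1,k-1).
S(11,4) = 145750, S(11,3) = 28501
S(12,4) = 4*145750 + 28501 = 583000 + 28501
S(12,4) = 611501


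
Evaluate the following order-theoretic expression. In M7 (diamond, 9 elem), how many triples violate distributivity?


Distributive law: a ^ (b v c) = (a ^ b) v (a ^ c).
Check all 9^3 = 729 ordered triples (a,b,c).
  e.g. a=a1, b=a2, c=a3: lhs=a1 != rhs=0
  e.g. a=a1, b=a2, c=a4: lhs=a1 != rhs=0
Total violating triples: 210


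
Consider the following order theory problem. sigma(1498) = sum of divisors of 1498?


sigma(n) = sum of divisors.
Divisors of 1498: [1, 2, 7, 14, 107, 214, 749, 1498]
Sum = 2592


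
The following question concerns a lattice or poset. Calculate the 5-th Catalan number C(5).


C(n) = C(2n, n) / (n+1).
C(10, 5) = 252
C(5) = 252 / 6 = 42


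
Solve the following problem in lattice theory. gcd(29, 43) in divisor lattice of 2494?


Meet=gcd.
gcd(29,43)=1


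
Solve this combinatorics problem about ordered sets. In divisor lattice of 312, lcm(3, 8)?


Join=lcm.
gcd(3,8)=1
lcm=24


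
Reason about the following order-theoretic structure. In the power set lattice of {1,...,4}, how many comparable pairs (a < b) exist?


A comparable pair {a,b} has a < b or b < a in the order.
Count unordered pairs where one element is strictly below the other.
Examples: {{},{1}}, {{},{2}}, {{},{3}}, {{},{4}}, ...
Total comparable pairs: 65


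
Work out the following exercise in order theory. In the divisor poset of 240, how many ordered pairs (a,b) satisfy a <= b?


The order relation is {(a,b) : a <= b}, reflexive so it includes (a,a).
Examples: (1,1), (1,10), (1,12), (1,120), (1,15), ...
Total ordered pairs: 135


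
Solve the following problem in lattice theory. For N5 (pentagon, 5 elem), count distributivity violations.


Distributive law: a ^ (b v c) = (a ^ b) v (a ^ c).
Check all 5^3 = 125 ordered triples (a,b,c).
  e.g. a=b, b=a, c=c: lhs=b != rhs=a
  e.g. a=b, b=c, c=a: lhs=b != rhs=a
Total violating triples: 2


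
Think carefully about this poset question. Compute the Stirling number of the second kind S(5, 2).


S(n,k) = k*S(n-1,k) + S(n-1,k-1).
S(4,2) = 7, S(4,1) = 1
S(5,2) = 2*7 + 1 = 14 + 1
S(5,2) = 15


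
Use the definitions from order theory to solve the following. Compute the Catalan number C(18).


C(n) = C(2n, n) / (n+1).
C(36, 18) = 9075135300
C(18) = 9075135300 / 19 = 477638700


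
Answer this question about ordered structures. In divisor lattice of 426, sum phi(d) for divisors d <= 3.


Divisors of 426 up to 3: [1, 2, 3]
phi values: [1, 1, 2]
Sum = 4


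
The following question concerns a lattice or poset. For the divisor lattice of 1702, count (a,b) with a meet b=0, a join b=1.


Complement pair (a,b): a meet b = bottom, a join b = top.
Here: gcd(a,b)=1 and lcm(a,b)=1702, i.e. a*b=1702 with a,b coprime.
Pairs found: (1,1702), (2,851), (23,74), (37,46), ... (4 more)
Total ordered pairs: 8


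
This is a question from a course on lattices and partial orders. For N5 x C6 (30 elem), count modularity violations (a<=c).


Modular law: if a <= c then a v (b ^ c) = (a v b) ^ c.
Check all triples (a,b,c) with a <= c among 30 elements.
  e.g. a=(a,0), b=(c,0), c=(b,0): lhs=(a,0) != rhs=(b,0)
  e.g. a=(a,0), b=(c,1), c=(b,0): lhs=(a,0) != rhs=(b,0)
Total violating triples: 126


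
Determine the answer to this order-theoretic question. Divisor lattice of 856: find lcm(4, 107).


In a divisor lattice, join = lcm (least common multiple).
gcd(4,107) = 1
lcm(4,107) = 4*107/gcd = 428/1 = 428


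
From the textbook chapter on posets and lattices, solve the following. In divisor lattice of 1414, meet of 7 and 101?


In a divisor lattice, meet = gcd (greatest common divisor).
By Euclidean algorithm or factoring: gcd(7,101) = 1


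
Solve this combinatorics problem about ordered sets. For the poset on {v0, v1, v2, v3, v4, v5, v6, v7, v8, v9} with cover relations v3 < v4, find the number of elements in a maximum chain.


A chain is a totally ordered subset; we count the number of elements in a maximum chain.
Compute, for each element x, the size of the longest chain ending at x:
  v0: 1
  v1: 1
  v2: 1
  v3: 1
  v5: 1
  v6: 1
  ...
A maximum chain: v3 < v4
Number of elements in the longest chain: 2


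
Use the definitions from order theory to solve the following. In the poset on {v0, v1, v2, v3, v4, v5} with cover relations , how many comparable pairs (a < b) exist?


A comparable pair {a,b} has a < b or b < a in the order.
Count unordered pairs where one element is strictly below the other.
Total comparable pairs: 0


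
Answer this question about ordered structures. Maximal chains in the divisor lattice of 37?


A maximal chain goes from the minimum element to a maximal element via cover relations.
Counting all min-to-max paths in the cover graph.
Total maximal chains: 1


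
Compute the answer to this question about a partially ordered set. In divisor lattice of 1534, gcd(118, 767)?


Meet=gcd.
gcd(118,767)=59


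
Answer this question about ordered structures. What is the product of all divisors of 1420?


Divisors of 1420: [1, 2, 4, 5, 10, 20, 71, 142, 284, 355, 710, 1420]
Product = n^(d(n)/2) = 1420^(12/2)
Product = 8198418170944000000


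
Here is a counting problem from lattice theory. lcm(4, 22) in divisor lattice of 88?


Join=lcm.
gcd(4,22)=2
lcm=44


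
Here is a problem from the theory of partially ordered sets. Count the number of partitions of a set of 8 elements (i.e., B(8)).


B(n) = number of set partitions of an n-element set.
B(n) satisfies the recurrence: B(n+1) = sum_k C(n,k)*B(k).
B(8) = 4140


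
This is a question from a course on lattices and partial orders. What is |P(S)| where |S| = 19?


Power set = 2^n.
2^19 = 524288


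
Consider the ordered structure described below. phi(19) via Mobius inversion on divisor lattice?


phi(n) = n * prod_{p|n} (1 - 1/p).
Prime divisors of 19: [19]
phi(19) = 19 * (1 - 1/19)
phi(19) = 18


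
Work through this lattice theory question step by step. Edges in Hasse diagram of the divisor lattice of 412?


A cover relation a -< b holds when a < b with no c strictly between.
Cover relations:
  1 -< 2
  1 -< 103
  2 -< 4
  2 -< 206
  4 -< 412
  103 -< 206
  206 -< 412
Total: 7


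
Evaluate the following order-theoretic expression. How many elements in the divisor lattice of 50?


Divisors of 50: [1, 2, 5, 10, 25, 50]
Count: 6


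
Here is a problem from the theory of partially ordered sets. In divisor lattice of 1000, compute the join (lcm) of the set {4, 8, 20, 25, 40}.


In a divisor lattice, join = lcm (least common multiple).
Compute lcm iteratively: start with first element, then lcm(current, next).
Elements: [4, 8, 20, 25, 40]
lcm(4,8) = 8
lcm(8,20) = 40
lcm(40,25) = 200
lcm(200,40) = 200
Final lcm = 200


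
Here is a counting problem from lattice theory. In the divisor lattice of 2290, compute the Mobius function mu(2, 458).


In a divisor lattice, mu(a,b) = mu(b/a) where mu is the classical Mobius function.
b/a = 458/2 = 229
Prime factorization of 229: primes [229]
229 is squarefree with 1 prime factor(s), so mu(229) = (-1)^1 = -1


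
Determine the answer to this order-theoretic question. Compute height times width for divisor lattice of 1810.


Height = length of longest chain minus 1; width = size of largest antichain.
A maximum chain: 1 | 181 | 905 | 1810  (height 3).
A maximum antichain: {2, 5, 181}  (width 3).
Product = 3 * 3 = 9


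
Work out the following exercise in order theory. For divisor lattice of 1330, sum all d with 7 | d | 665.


Interval [7,665] in divisors of 1330: [7, 35, 133, 665]
Sum = 840


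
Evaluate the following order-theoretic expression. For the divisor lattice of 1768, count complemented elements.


An element a is complemented if some b has a meet b = bottom, a join b = top.
a is complemented iff gcd(a, n/a)=1, i.e. a is a unitary divisor of 1768.
Complemented elements: 1, 8, 13, 17, 104, 136, ... (2 more)
Count: 8


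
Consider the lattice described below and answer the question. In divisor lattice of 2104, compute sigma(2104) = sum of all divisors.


sigma(n) = sum of divisors.
Divisors of 2104: [1, 2, 4, 8, 263, 526, 1052, 2104]
Sum = 3960


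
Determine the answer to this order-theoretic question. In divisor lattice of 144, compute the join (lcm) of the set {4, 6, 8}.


In a divisor lattice, join = lcm (least common multiple).
Compute lcm iteratively: start with first element, then lcm(current, next).
Elements: [4, 6, 8]
lcm(4,6) = 12
lcm(12,8) = 24
Final lcm = 24


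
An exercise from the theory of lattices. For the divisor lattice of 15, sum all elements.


sigma(n) = sum of divisors.
Divisors of 15: [1, 3, 5, 15]
Sum = 24


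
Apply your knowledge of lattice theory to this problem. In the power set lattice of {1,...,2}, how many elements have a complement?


An element a is complemented if some b has a meet b = bottom, a join b = top.
every subset A has complement S\A, so all elements are complemented.
Complemented elements: {}, {1}, {2}, {1,2}
Count: 4


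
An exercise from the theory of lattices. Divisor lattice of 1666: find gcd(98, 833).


In a divisor lattice, meet = gcd (greatest common divisor).
By Euclidean algorithm or factoring: gcd(98,833) = 49


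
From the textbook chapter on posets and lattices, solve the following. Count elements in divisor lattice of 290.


Divisors of 290: [1, 2, 5, 10, 29, 58, 145, 290]
Count: 8


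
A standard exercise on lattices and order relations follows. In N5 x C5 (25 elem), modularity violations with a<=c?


Modular law: if a <= c then a v (b ^ c) = (a v b) ^ c.
Check all triples (a,b,c) with a <= c among 25 elements.
  e.g. a=(a,0), b=(c,0), c=(b,0): lhs=(a,0) != rhs=(b,0)
  e.g. a=(a,0), b=(c,1), c=(b,0): lhs=(a,0) != rhs=(b,0)
Total violating triples: 75


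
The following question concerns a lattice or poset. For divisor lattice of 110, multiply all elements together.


Divisors of 110: [1, 2, 5, 10, 11, 22, 55, 110]
Product = n^(d(n)/2) = 110^(8/2)
Product = 146410000


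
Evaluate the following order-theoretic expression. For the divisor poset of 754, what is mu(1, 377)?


In a divisor lattice, mu(a,b) = mu(b/a) where mu is the classical Mobius function.
b/a = 377/1 = 377
Prime factorization of 377: primes [13, 29]
377 is squarefree with 2 prime factor(s), so mu(377) = (-1)^2 = 1


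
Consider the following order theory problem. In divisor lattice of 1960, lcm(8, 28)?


Join=lcm.
gcd(8,28)=4
lcm=56


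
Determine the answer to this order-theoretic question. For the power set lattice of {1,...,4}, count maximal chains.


A maximal chain goes from the minimum element to a maximal element via cover relations.
Counting all min-to-max paths in the cover graph.
Total maximal chains: 24


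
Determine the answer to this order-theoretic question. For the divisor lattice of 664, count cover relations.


A cover relation a -< b holds when a < b with no c strictly between.
Cover relations:
  1 -< 2
  1 -< 83
  2 -< 4
  2 -< 166
  4 -< 8
  4 -< 332
  8 -< 664
  83 -< 166
  ...2 more
Total: 10


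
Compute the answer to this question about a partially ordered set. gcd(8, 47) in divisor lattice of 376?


Meet=gcd.
gcd(8,47)=1


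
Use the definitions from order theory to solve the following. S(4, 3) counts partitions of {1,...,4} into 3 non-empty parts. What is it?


S(n,k) = k*S(n-1,k) + S(n-1,k-1).
S(3,3) = 1, S(3,2) = 3
S(4,3) = 3*1 + 3 = 3 + 3
S(4,3) = 6


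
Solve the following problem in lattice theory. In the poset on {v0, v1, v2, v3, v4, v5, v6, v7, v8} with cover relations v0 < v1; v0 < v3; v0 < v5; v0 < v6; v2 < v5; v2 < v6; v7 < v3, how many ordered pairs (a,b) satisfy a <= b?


The order relation is {(a,b) : a <= b}, reflexive so it includes (a,a).
Examples: (v0,v0), (v0,v1), (v0,v3), (v0,v5), (v0,v6), ...
Total ordered pairs: 16


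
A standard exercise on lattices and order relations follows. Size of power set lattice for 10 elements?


Power set = 2^n.
2^10 = 1024


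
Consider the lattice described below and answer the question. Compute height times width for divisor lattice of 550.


Height = length of longest chain minus 1; width = size of largest antichain.
A maximum chain: 1 | 11 | 55 | 275 | 550  (height 4).
A maximum antichain: {10, 22, 25, 55}  (width 4).
Product = 4 * 4 = 16


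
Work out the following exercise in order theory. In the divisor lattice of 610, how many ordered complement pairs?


Complement pair (a,b): a meet b = bottom, a join b = top.
Here: gcd(a,b)=1 and lcm(a,b)=610, i.e. a*b=610 with a,b coprime.
Pairs found: (1,610), (2,305), (5,122), (10,61), ... (4 more)
Total ordered pairs: 8


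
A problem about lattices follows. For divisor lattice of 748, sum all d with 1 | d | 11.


Interval [1,11] in divisors of 748: [1, 11]
Sum = 12


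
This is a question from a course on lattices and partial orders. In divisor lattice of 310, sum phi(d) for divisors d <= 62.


Divisors of 310 up to 62: [1, 2, 5, 10, 31, 62]
phi values: [1, 1, 4, 4, 30, 30]
Sum = 70


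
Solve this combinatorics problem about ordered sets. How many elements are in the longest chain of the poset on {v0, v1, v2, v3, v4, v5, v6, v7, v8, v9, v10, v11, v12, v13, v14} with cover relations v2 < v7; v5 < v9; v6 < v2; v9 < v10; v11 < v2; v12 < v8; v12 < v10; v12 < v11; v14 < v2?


A chain is a totally ordered subset; we count the number of elements in a maximum chain.
Compute, for each element x, the size of the longest chain ending at x:
  v0: 1
  v1: 1
  v3: 1
  v4: 1
  v5: 1
  v6: 1
  ...
A maximum chain: v12 < v11 < v2 < v7
Number of elements in the longest chain: 4


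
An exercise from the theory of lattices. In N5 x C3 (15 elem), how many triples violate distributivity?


Distributive law: a ^ (b v c) = (a ^ b) v (a ^ c).
Check all 15^3 = 3375 ordered triples (a,b,c).
  e.g. a=(b,0), b=(a,0), c=(c,0): lhs=(b,0) != rhs=(a,0)
  e.g. a=(b,0), b=(a,0), c=(c,1): lhs=(b,0) != rhs=(a,0)
Total violating triples: 54


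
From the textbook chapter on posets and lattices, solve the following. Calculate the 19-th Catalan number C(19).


C(n) = C(2n, n) / (n+1).
C(38, 19) = 35345263800
C(19) = 35345263800 / 20 = 1767263190


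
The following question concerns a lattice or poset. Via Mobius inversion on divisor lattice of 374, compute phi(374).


phi(n) = n * prod_{p|n} (1 - 1/p).
Prime divisors of 374: [2, 11, 17]
phi(374) = 374 * (1 - 1/2) * (1 - 1/11) * (1 - 1/17)
phi(374) = 160


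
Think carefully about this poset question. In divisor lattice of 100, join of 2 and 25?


In a divisor lattice, join = lcm (least common multiple).
gcd(2,25) = 1
lcm(2,25) = 2*25/gcd = 50/1 = 50


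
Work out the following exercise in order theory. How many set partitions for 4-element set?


B(n) = number of set partitions of an n-element set.
B(n) satisfies the recurrence: B(n+1) = sum_k C(n,k)*B(k).
B(4) = 15


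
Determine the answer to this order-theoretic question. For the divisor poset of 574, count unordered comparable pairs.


A comparable pair {a,b} has a < b or b < a in the order.
Count unordered pairs where one element is strictly below the other.
Examples: {1,2}, {1,7}, {1,14}, {1,41}, ...
Total comparable pairs: 19


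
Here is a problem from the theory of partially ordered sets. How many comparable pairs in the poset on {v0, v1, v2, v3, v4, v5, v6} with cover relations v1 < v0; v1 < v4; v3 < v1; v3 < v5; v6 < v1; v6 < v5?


A comparable pair {a,b} has a < b or b < a in the order.
Count unordered pairs where one element is strictly below the other.
Examples: {v0,v1}, {v0,v3}, {v0,v6}, {v1,v3}, ...
Total comparable pairs: 10


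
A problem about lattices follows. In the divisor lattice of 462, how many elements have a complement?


An element a is complemented if some b has a meet b = bottom, a join b = top.
a is complemented iff gcd(a, n/a)=1, i.e. a is a unitary divisor of 462.
Complemented elements: 1, 2, 3, 6, 7, 11, ... (10 more)
Count: 16


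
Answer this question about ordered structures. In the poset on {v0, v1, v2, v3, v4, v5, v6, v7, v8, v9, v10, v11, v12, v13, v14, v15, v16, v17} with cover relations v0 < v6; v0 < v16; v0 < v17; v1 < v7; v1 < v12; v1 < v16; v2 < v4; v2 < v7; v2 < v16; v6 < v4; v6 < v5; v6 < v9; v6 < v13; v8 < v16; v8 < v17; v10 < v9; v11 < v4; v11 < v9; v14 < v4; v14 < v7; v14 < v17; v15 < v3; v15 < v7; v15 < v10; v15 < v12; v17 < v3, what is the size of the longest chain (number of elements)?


A chain is a totally ordered subset; we count the number of elements in a maximum chain.
Compute, for each element x, the size of the longest chain ending at x:
  v0: 1
  v1: 1
  v2: 1
  v8: 1
  v11: 1
  v14: 1
  ...
A maximum chain: v0 < v17 < v3
Number of elements in the longest chain: 3


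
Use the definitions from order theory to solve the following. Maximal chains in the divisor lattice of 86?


A maximal chain goes from the minimum element to a maximal element via cover relations.
Counting all min-to-max paths in the cover graph.
Total maximal chains: 2


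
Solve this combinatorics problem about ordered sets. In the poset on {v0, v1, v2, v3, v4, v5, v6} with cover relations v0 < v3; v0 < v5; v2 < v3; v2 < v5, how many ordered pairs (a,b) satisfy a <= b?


The order relation is {(a,b) : a <= b}, reflexive so it includes (a,a).
Examples: (v0,v0), (v0,v3), (v0,v5), (v1,v1), (v2,v2), ...
Total ordered pairs: 11


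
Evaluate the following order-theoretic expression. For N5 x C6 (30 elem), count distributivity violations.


Distributive law: a ^ (b v c) = (a ^ b) v (a ^ c).
Check all 30^3 = 27000 ordered triples (a,b,c).
  e.g. a=(b,0), b=(a,0), c=(c,0): lhs=(b,0) != rhs=(a,0)
  e.g. a=(b,0), b=(a,0), c=(c,1): lhs=(b,0) != rhs=(a,0)
Total violating triples: 432


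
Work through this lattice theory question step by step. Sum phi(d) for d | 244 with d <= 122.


Divisors of 244 up to 122: [1, 2, 4, 61, 122]
phi values: [1, 1, 2, 60, 60]
Sum = 124


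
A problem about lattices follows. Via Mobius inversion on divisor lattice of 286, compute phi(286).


phi(n) = n * prod_{p|n} (1 - 1/p).
Prime divisors of 286: [2, 11, 13]
phi(286) = 286 * (1 - 1/2) * (1 - 1/11) * (1 - 1/13)
phi(286) = 120


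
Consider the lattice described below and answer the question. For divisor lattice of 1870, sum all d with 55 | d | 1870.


Interval [55,1870] in divisors of 1870: [55, 110, 935, 1870]
Sum = 2970


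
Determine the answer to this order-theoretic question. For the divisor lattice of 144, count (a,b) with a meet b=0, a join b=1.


Complement pair (a,b): a meet b = bottom, a join b = top.
Here: gcd(a,b)=1 and lcm(a,b)=144, i.e. a*b=144 with a,b coprime.
Pairs found: (1,144), (9,16), (16,9), (144,1)
Total ordered pairs: 4


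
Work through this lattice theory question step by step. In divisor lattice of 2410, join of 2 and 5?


In a divisor lattice, join = lcm (least common multiple).
gcd(2,5) = 1
lcm(2,5) = 2*5/gcd = 10/1 = 10


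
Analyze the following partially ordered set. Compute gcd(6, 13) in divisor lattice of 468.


In a divisor lattice, meet = gcd (greatest common divisor).
By Euclidean algorithm or factoring: gcd(6,13) = 1


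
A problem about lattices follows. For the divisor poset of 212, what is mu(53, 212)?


In a divisor lattice, mu(a,b) = mu(b/a) where mu is the classical Mobius function.
b/a = 212/53 = 4
Prime factorization of 4: primes [2]
4 is not squarefree, so mu(4) = 0


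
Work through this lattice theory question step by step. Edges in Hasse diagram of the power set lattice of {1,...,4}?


A cover relation a -< b holds when a < b with no c strictly between.
Cover relations:
  {} -< {1}
  {} -< {2}
  {} -< {3}
  {} -< {4}
  {1} -< {1,2}
  {1} -< {1,3}
  {1} -< {1,4}
  {2} -< {1,2}
  ...24 more
Total: 32


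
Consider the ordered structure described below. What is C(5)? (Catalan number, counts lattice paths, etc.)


C(n) = C(2n, n) / (n+1).
C(10, 5) = 252
C(5) = 252 / 6 = 42


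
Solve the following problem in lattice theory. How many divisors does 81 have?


Divisors of 81: [1, 3, 9, 27, 81]
Count: 5


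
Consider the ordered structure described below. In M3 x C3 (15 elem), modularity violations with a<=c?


Modular law: if a <= c then a v (b ^ c) = (a v b) ^ c.
Check all triples (a,b,c) with a <= c among 15 elements.
This lattice is modular (diamonds M_m and their chain-products are modular).
Total violating triples: 0


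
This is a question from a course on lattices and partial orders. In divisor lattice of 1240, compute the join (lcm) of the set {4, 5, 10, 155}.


In a divisor lattice, join = lcm (least common multiple).
Compute lcm iteratively: start with first element, then lcm(current, next).
Elements: [4, 5, 10, 155]
lcm(4,5) = 20
lcm(20,10) = 20
lcm(20,155) = 620
Final lcm = 620


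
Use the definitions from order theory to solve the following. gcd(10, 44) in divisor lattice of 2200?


Meet=gcd.
gcd(10,44)=2


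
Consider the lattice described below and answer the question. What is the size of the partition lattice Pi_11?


B(n) = number of set partitions of an n-element set.
B(n) satisfies the recurrence: B(n+1) = sum_k C(n,k)*B(k).
B(11) = 678570


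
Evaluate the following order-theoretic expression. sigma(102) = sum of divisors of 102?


sigma(n) = sum of divisors.
Divisors of 102: [1, 2, 3, 6, 17, 34, 51, 102]
Sum = 216


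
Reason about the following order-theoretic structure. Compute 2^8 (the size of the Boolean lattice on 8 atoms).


Power set = 2^n.
2^8 = 256


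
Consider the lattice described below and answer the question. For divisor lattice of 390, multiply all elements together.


Divisors of 390: [1, 2, 3, 5, 6, 10, 13, 15, 26, 30, 39, 65, 78, 130, 195, 390]
Product = n^(d(n)/2) = 390^(16/2)
Product = 535200926048100000000


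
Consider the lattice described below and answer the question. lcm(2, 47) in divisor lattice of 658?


Join=lcm.
gcd(2,47)=1
lcm=94


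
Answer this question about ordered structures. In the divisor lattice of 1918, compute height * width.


Height = length of longest chain minus 1; width = size of largest antichain.
A maximum chain: 1 | 137 | 959 | 1918  (height 3).
A maximum antichain: {2, 7, 137}  (width 3).
Product = 3 * 3 = 9


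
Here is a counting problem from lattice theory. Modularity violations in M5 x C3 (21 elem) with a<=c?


Modular law: if a <= c then a v (b ^ c) = (a v b) ^ c.
Check all triples (a,b,c) with a <= c among 21 elements.
This lattice is modular (diamonds M_m and their chain-products are modular).
Total violating triples: 0


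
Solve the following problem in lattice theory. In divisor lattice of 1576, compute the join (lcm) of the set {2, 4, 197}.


In a divisor lattice, join = lcm (least common multiple).
Compute lcm iteratively: start with first element, then lcm(current, next).
Elements: [2, 4, 197]
lcm(2,4) = 4
lcm(4,197) = 788
Final lcm = 788


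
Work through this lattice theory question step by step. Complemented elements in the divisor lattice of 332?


An element a is complemented if some b has a meet b = bottom, a join b = top.
a is complemented iff gcd(a, n/a)=1, i.e. a is a unitary divisor of 332.
Complemented elements: 1, 4, 83, 332
Count: 4


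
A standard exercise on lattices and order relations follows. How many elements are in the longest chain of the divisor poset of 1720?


A chain is a totally ordered subset; we count the number of elements in a maximum chain.
Compute, for each element x, the size of the longest chain ending at x:
  1: 1
  2: 2
  5: 2
  43: 2
  4: 3
  8: 4
  ...
A maximum chain: 1 < 2 < 4 < 8 < 40 < 1720
Number of elements in the longest chain: 6


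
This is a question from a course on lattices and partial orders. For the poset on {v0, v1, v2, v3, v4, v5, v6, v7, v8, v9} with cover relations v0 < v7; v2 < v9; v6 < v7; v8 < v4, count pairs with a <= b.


The order relation is {(a,b) : a <= b}, reflexive so it includes (a,a).
Examples: (v0,v0), (v0,v7), (v1,v1), (v2,v2), (v2,v9), ...
Total ordered pairs: 14


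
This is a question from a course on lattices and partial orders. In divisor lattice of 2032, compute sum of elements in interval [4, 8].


Interval [4,8] in divisors of 2032: [4, 8]
Sum = 12


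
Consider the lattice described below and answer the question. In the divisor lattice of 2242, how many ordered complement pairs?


Complement pair (a,b): a meet b = bottom, a join b = top.
Here: gcd(a,b)=1 and lcm(a,b)=2242, i.e. a*b=2242 with a,b coprime.
Pairs found: (1,2242), (2,1121), (19,118), (38,59), ... (4 more)
Total ordered pairs: 8


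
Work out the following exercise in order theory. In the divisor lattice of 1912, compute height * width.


Height = length of longest chain minus 1; width = size of largest antichain.
A maximum chain: 1 | 239 | 478 | 956 | 1912  (height 4).
A maximum antichain: {2, 239}  (width 2).
Product = 4 * 2 = 8


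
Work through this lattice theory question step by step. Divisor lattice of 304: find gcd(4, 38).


In a divisor lattice, meet = gcd (greatest common divisor).
By Euclidean algorithm or factoring: gcd(4,38) = 2


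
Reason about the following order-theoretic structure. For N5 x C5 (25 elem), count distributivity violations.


Distributive law: a ^ (b v c) = (a ^ b) v (a ^ c).
Check all 25^3 = 15625 ordered triples (a,b,c).
  e.g. a=(b,0), b=(a,0), c=(c,0): lhs=(b,0) != rhs=(a,0)
  e.g. a=(b,0), b=(a,0), c=(c,1): lhs=(b,0) != rhs=(a,0)
Total violating triples: 250


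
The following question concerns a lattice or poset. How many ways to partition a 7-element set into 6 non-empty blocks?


S(n,k) = k*S(n-1,k) + S(n-1,k-1).
S(6,6) = 1, S(6,5) = 15
S(7,6) = 6*1 + 15 = 6 + 15
S(7,6) = 21


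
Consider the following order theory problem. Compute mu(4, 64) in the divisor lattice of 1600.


In a divisor lattice, mu(a,b) = mu(b/a) where mu is the classical Mobius function.
b/a = 64/4 = 16
Prime factorization of 16: primes [2]
16 is not squarefree, so mu(16) = 0


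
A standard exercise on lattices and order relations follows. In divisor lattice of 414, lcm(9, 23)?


Join=lcm.
gcd(9,23)=1
lcm=207


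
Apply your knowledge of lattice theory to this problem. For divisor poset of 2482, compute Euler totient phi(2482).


phi(n) = n * prod_{p|n} (1 - 1/p).
Prime divisors of 2482: [2, 17, 73]
phi(2482) = 2482 * (1 - 1/2) * (1 - 1/17) * (1 - 1/73)
phi(2482) = 1152


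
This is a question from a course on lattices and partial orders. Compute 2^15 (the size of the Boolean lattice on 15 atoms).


Power set = 2^n.
2^15 = 32768


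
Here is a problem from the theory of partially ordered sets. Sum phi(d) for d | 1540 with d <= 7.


Divisors of 1540 up to 7: [1, 2, 4, 5, 7]
phi values: [1, 1, 2, 4, 6]
Sum = 14


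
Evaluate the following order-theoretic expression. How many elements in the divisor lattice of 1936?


Divisors of 1936: [1, 2, 4, 8, 11, 16, 22, 44, 88, 121, 176, 242, 484, 968, 1936]
Count: 15


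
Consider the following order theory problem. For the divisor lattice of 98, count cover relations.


A cover relation a -< b holds when a < b with no c strictly between.
Cover relations:
  1 -< 2
  1 -< 7
  2 -< 14
  7 -< 14
  7 -< 49
  14 -< 98
  49 -< 98
Total: 7


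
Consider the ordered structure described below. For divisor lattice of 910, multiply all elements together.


Divisors of 910: [1, 2, 5, 7, 10, 13, 14, 26, 35, 65, 70, 91, 130, 182, 455, 910]
Product = n^(d(n)/2) = 910^(16/2)
Product = 470252527615152100000000


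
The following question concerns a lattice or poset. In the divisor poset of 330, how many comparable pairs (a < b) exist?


A comparable pair {a,b} has a < b or b < a in the order.
Count unordered pairs where one element is strictly below the other.
Examples: {1,2}, {1,3}, {1,5}, {1,6}, ...
Total comparable pairs: 65


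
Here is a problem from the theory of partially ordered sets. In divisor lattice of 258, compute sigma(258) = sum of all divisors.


sigma(n) = sum of divisors.
Divisors of 258: [1, 2, 3, 6, 43, 86, 129, 258]
Sum = 528


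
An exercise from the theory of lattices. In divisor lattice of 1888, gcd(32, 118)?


Meet=gcd.
gcd(32,118)=2


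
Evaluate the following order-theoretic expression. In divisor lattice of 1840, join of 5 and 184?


In a divisor lattice, join = lcm (least common multiple).
gcd(5,184) = 1
lcm(5,184) = 5*184/gcd = 920/1 = 920


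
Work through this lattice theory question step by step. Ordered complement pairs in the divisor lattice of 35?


Complement pair (a,b): a meet b = bottom, a join b = top.
Here: gcd(a,b)=1 and lcm(a,b)=35, i.e. a*b=35 with a,b coprime.
Pairs found: (1,35), (5,7), (7,5), (35,1)
Total ordered pairs: 4


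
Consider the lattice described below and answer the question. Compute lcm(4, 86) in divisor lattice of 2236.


In a divisor lattice, join = lcm (least common multiple).
gcd(4,86) = 2
lcm(4,86) = 4*86/gcd = 344/2 = 172


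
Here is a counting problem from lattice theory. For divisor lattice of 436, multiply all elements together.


Divisors of 436: [1, 2, 4, 109, 218, 436]
Product = n^(d(n)/2) = 436^(6/2)
Product = 82881856


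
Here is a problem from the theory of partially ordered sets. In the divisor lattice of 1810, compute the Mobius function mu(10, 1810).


In a divisor lattice, mu(a,b) = mu(b/a) where mu is the classical Mobius function.
b/a = 1810/10 = 181
Prime factorization of 181: primes [181]
181 is squarefree with 1 prime factor(s), so mu(181) = (-1)^1 = -1


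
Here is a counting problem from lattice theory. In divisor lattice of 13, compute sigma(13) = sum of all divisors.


sigma(n) = sum of divisors.
Divisors of 13: [1, 13]
Sum = 14


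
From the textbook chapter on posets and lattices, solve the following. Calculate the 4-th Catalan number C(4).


C(n) = C(2n, n) / (n+1).
C(8, 4) = 70
C(4) = 70 / 5 = 14


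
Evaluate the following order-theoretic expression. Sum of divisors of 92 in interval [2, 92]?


Interval [2,92] in divisors of 92: [2, 4, 46, 92]
Sum = 144


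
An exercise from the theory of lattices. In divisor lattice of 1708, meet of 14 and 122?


In a divisor lattice, meet = gcd (greatest common divisor).
By Euclidean algorithm or factoring: gcd(14,122) = 2


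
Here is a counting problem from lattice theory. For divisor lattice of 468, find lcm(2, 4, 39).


In a divisor lattice, join = lcm (least common multiple).
Compute lcm iteratively: start with first element, then lcm(current, next).
Elements: [2, 4, 39]
lcm(2,4) = 4
lcm(4,39) = 156
Final lcm = 156


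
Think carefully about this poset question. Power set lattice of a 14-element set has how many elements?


Power set = 2^n.
2^14 = 16384


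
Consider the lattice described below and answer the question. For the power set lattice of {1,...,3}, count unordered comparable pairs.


A comparable pair {a,b} has a < b or b < a in the order.
Count unordered pairs where one element is strictly below the other.
Examples: {{},{1}}, {{},{2}}, {{},{3}}, {{},{1,2}}, ...
Total comparable pairs: 19


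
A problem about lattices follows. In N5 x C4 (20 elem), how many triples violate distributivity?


Distributive law: a ^ (b v c) = (a ^ b) v (a ^ c).
Check all 20^3 = 8000 ordered triples (a,b,c).
  e.g. a=(b,0), b=(a,0), c=(c,0): lhs=(b,0) != rhs=(a,0)
  e.g. a=(b,0), b=(a,0), c=(c,1): lhs=(b,0) != rhs=(a,0)
Total violating triples: 128


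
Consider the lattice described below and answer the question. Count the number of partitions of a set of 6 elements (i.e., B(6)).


B(n) = number of set partitions of an n-element set.
B(n) satisfies the recurrence: B(n+1) = sum_k C(n,k)*B(k).
B(6) = 203


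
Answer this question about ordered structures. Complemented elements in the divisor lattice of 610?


An element a is complemented if some b has a meet b = bottom, a join b = top.
a is complemented iff gcd(a, n/a)=1, i.e. a is a unitary divisor of 610.
Complemented elements: 1, 2, 5, 10, 61, 122, ... (2 more)
Count: 8


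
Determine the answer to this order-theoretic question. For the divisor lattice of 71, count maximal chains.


A maximal chain goes from the minimum element to a maximal element via cover relations.
Counting all min-to-max paths in the cover graph.
Total maximal chains: 1


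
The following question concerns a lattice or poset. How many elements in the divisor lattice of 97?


Divisors of 97: [1, 97]
Count: 2


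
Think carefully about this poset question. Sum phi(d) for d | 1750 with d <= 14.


Divisors of 1750 up to 14: [1, 2, 5, 7, 10, 14]
phi values: [1, 1, 4, 6, 4, 6]
Sum = 22


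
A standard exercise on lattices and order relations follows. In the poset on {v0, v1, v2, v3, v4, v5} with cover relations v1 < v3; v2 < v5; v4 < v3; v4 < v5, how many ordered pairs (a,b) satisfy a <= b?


The order relation is {(a,b) : a <= b}, reflexive so it includes (a,a).
Examples: (v0,v0), (v1,v1), (v1,v3), (v2,v2), (v2,v5), ...
Total ordered pairs: 10


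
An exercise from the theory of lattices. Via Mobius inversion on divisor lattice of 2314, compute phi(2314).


phi(n) = n * prod_{p|n} (1 - 1/p).
Prime divisors of 2314: [2, 13, 89]
phi(2314) = 2314 * (1 - 1/2) * (1 - 1/13) * (1 - 1/89)
phi(2314) = 1056


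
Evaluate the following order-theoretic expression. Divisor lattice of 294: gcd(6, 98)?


Meet=gcd.
gcd(6,98)=2


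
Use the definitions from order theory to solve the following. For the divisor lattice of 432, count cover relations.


A cover relation a -< b holds when a < b with no c strictly between.
Cover relations:
  1 -< 2
  1 -< 3
  2 -< 4
  2 -< 6
  3 -< 6
  3 -< 9
  4 -< 8
  4 -< 12
  ...23 more
Total: 31


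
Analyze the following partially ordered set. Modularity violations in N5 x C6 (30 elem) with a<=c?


Modular law: if a <= c then a v (b ^ c) = (a v b) ^ c.
Check all triples (a,b,c) with a <= c among 30 elements.
  e.g. a=(a,0), b=(c,0), c=(b,0): lhs=(a,0) != rhs=(b,0)
  e.g. a=(a,0), b=(c,1), c=(b,0): lhs=(a,0) != rhs=(b,0)
Total violating triples: 126


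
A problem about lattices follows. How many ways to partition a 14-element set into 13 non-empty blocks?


S(n,k) = k*S(n-1,k) + S(n-1,k-1).
S(13,13) = 1, S(13,12) = 78
S(14,13) = 13*1 + 78 = 13 + 78
S(14,13) = 91


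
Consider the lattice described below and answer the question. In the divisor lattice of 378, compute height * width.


Height = length of longest chain minus 1; width = size of largest antichain.
A maximum chain: 1 | 7 | 21 | 63 | 189 | 378  (height 5).
A maximum antichain: {6, 9, 14, 21}  (width 4).
Product = 5 * 4 = 20


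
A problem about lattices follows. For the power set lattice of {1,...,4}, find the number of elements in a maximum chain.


A chain is a totally ordered subset; we count the number of elements in a maximum chain.
Compute, for each element x, the size of the longest chain ending at x:
  {}: 1
  {1}: 2
  {2}: 2
  {3}: 2
  {4}: 2
  {1,2}: 3
  ...
A maximum chain: {} < {1} < {1,2} < {1,2,3} < {1,2,3,4}
Number of elements in the longest chain: 5


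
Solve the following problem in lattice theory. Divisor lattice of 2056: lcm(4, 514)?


Join=lcm.
gcd(4,514)=2
lcm=1028


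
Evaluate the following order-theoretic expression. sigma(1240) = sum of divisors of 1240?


sigma(n) = sum of divisors.
Divisors of 1240: [1, 2, 4, 5, 8, 10, 20, 31, 40, 62, 124, 155, 248, 310, 620, 1240]
Sum = 2880


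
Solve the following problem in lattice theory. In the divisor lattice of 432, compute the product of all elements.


Divisors of 432: [1, 2, 3, 4, 6, 8, 9, 12, 16, 18, 24, 27, 36, 48, 54, 72, 108, 144, 216, 432]
Product = n^(d(n)/2) = 432^(20/2)
Product = 226379693794030958489370624


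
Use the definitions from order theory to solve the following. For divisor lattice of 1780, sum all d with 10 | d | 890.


Interval [10,890] in divisors of 1780: [10, 890]
Sum = 900


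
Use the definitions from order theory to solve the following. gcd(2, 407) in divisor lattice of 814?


Meet=gcd.
gcd(2,407)=1


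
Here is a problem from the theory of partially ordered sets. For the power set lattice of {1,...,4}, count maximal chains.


A maximal chain goes from the minimum element to a maximal element via cover relations.
Counting all min-to-max paths in the cover graph.
Total maximal chains: 24


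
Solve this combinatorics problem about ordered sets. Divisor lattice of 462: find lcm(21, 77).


In a divisor lattice, join = lcm (least common multiple).
gcd(21,77) = 7
lcm(21,77) = 21*77/gcd = 1617/7 = 231
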